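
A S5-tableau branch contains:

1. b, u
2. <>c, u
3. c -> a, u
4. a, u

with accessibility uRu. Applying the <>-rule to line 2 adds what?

a fresh world v with uRv, and c at v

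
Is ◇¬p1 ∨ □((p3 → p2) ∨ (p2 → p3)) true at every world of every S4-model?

Yes, valid

Tableau for the negation ¬(◇¬p1 ∨ □((p3 → p2) ∨ (p2 → p3))):
1. ¬(◇¬p1 ∨ □((p3 → p2) ∨ (p2 → p3))), u
2. ¬◇¬p1, u
3. ¬□((p3 → p2) ∨ (p2 → p3)), u
4. p1, u
5. ¬((p3 → p2) ∨ (p2 → p3)), v
6. ¬(p3 → p2), v
7. ¬(p2 → p3), v
8. p3, v
9. ¬p2, v
10. p2, v
11. ¬p3, v
Accessibility: uRu, uRv, vRv
Branch closes: p2 and ¬p2 both at v.
Every branch of the negation's tableau closes; the branch above is one of them.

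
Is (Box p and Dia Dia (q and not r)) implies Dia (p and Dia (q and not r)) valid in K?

Yes, valid

Tableau for the negation not ((Box p and Dia Dia (q and not r)) implies Dia (p and Dia (q and not r))):
1. not ((Box p and Dia Dia (q and not r)) implies Dia (p and Dia (q and not r))), u
2. Box p and Dia Dia (q and not r), u
3. not Dia (p and Dia (q and not r)), u
4. Box p, u
5. Dia Dia (q and not r), u
6. Dia (q and not r), v
7. not (p and Dia (q and not r)), v
8. p, v
9. not Dia (q and not r), v
10. q and not r, w
11. q, w
12. not r, w
13. not (q and not r), w
14. r, w
Accessibility: uRv, vRw
Branch closes: r and not r both at w.
Every branch of the negation's tableau closes; the branch above is one of them.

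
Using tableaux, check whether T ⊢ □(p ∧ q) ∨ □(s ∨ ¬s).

Tableau for the negation ¬(□(p ∧ q) ∨ □(s ∨ ¬s)):
1. ¬(□(p ∧ q) ∨ □(s ∨ ¬s)), w0
2. ¬□(p ∧ q), w0   [¬∨-rule on 1]
3. ¬□(s ∨ ¬s), w0   [¬∨-rule on 1]
4. ¬(p ∧ q), w1   [¬□-rule on 2: fresh world w1, w0Rw1]
5. ¬q, w1   [¬∧-rule on 4 (branches; this branch)]
6. ¬(s ∨ ¬s), w2   [¬□-rule on 3: fresh world w2, w0Rw2]
7. ¬s, w2   [¬∨-rule on 6]
8. s, w2   [¬∨-rule on 6]
Accessibility: w0Rw0, w0Rw1, w0Rw2, w1Rw1, w2Rw2
Branch closes: s and ¬s both at w2.
All branches of the negation close; one closing branch shown above.

Valid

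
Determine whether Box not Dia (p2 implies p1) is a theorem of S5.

Invalid (countermodel exists)

Tableau for the negation not Box not Dia (p2 implies p1):
1. not Box not Dia (p2 implies p1), u
2. Dia (p2 implies p1), v
3. p2 implies p1, w
4. p1, w
Accessibility: uRu, uRv, uRw, vRu, vRv, vRw, wRu, wRv, wRw
The negation has an open branch (countermodel exists).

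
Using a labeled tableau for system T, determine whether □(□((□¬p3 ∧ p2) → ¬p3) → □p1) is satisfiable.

Satisfiable

1. □(□((□¬p3 ∧ p2) → ¬p3) → □p1), u
2. □((□¬p3 ∧ p2) → ¬p3) → □p1, u   [□-rule on 1 via uRu]
3. □p1, u   [→-rule on 2 (branches; this branch)]
4. p1, u   [□-rule on 3 via uRu]
Accessibility: uRu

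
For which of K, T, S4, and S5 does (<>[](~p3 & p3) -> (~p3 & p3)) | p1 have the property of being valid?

T-tableau for the negation ~((<>[](~p3 & p3) -> (~p3 & p3)) | p1):
1. ~((<>[](~p3 & p3) -> (~p3 & p3)) | p1), w0
2. ~(<>[](~p3 & p3) -> (~p3 & p3)), w0   [~|-rule on 1]
3. ~p1, w0   [~|-rule on 1]
4. <>[](~p3 & p3), w0   [~->-rule on 2]
5. ~(~p3 & p3), w0   [~->-rule on 2]
6. ~p3, w0   [~&-rule on 5 (branches; this branch)]
7. [](~p3 & p3), w1   [<>-rule on 4: fresh world w1, w0Rw1]
8. ~p3 & p3, w1   [[]-rule on 7 via w1Rw1]
9. ~p3, w1   [&-rule on 8]
10. p3, w1   [&-rule on 8]
Accessibility: w0Rw0, w0Rw1, w1Rw1
Branch closes: p3 and ~p3 both at w1.
Every branch closes (one shown): valid in T, hence also in S4, S5 (every theorem of T is a theorem of S4 and S5).
K-tableau for the negation ~((<>[](~p3 & p3) -> (~p3 & p3)) | p1):
1. ~((<>[](~p3 & p3) -> (~p3 & p3)) | p1), w0
2. ~(<>[](~p3 & p3) -> (~p3 & p3)), w0   [~|-rule on 1]
3. ~p1, w0   [~|-rule on 1]
4. <>[](~p3 & p3), w0   [~->-rule on 2]
5. ~(~p3 & p3), w0   [~->-rule on 2]
6. ~p3, w0   [~&-rule on 5 (branches; this branch)]
7. [](~p3 & p3), w1   [<>-rule on 4: fresh world w1, w0Rw1]
Accessibility: w0Rw1
Complete open branch: countermodel on a K-frame, so not valid in K.

T, S4, S5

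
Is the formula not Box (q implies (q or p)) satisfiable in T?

1. not Box (q implies (q or p)), 0
2. not (q implies (q or p)), 1   [neg-Box-rule on 1: fresh world 1, 0R1]
3. q, 1   [neg-implies-rule on 2]
4. not (q or p), 1   [neg-implies-rule on 2]
5. not q, 1   [neg-or-rule on 4]
6. not p, 1   [neg-or-rule on 4]
Accessibility: 0R0, 0R1, 1R1
Branch closes: q and not q both at 1.
Every branch closes; the branch above is one of them.

No, unsatisfiable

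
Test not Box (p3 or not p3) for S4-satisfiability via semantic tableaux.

1. not Box (p3 or not p3), 0
2. not (p3 or not p3), 1   [neg-Box-rule on 1: fresh world 1, 0R1]
3. not p3, 1   [neg-or-rule on 2]
4. p3, 1   [neg-or-rule on 2]
Accessibility: 0R0, 0R1, 1R1
Branch closes: p3 and not p3 both at 1.
(One branch shown.) All branches close.

No, unsatisfiable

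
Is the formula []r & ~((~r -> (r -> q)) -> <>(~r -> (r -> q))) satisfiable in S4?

1. []r & ~((~r -> (r -> q)) -> <>(~r -> (r -> q))), w0
2. []r, w0   [&-rule on 1]
3. ~((~r -> (r -> q)) -> <>(~r -> (r -> q))), w0   [&-rule on 1]
4. ~r -> (r -> q), w0   [~->-rule on 3]
5. ~<>(~r -> (r -> q)), w0   [~->-rule on 3]
6. r, w0   [[]-rule on 2 via w0Rw0]
7. ~(~r -> (r -> q)), w0   [~<>-rule on 5 via w0Rw0]
8. ~r, w0   [~->-rule on 7]
9. ~(r -> q), w0   [~->-rule on 7]
Accessibility: w0Rw0
Branch closes: r and ~r both at w0.
All branches of the tableau close; one closing branch shown above.

Unsatisfiable (every branch closes)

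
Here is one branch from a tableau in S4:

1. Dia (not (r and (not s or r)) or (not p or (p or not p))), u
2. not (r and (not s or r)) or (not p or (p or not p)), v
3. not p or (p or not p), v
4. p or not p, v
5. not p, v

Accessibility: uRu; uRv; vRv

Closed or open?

Open

No world carries both an atom and its negation.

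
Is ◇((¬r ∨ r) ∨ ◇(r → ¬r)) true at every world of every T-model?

Tableau for the negation ¬◇((¬r ∨ r) ∨ ◇(r → ¬r)):
1. ¬◇((¬r ∨ r) ∨ ◇(r → ¬r)), w0
2. ¬((¬r ∨ r) ∨ ◇(r → ¬r)), w0
3. ¬(¬r ∨ r), w0
4. ¬◇(r → ¬r), w0
5. r, w0
6. ¬r, w0
Accessibility: w0Rw0
Branch closes: r and ¬r both at w0.
Every branch of the negation's tableau closes; the branch above is one of them.

Valid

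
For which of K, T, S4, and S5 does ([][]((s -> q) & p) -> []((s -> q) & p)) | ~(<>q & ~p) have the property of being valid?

T-tableau for the negation ~(([][]((s -> q) & p) -> []((s -> q) & p)) | ~(<>q & ~p)):
1. ~(([][]((s -> q) & p) -> []((s -> q) & p)) | ~(<>q & ~p)), 0
2. ~([][]((s -> q) & p) -> []((s -> q) & p)), 0
3. <>q & ~p, 0
4. [][]((s -> q) & p), 0
5. ~[]((s -> q) & p), 0
6. <>q, 0
7. ~p, 0
8. []((s -> q) & p), 0
9. (s -> q) & p, 0
10. s -> q, 0
11. p, 0
Accessibility: 0R0
Branch closes: p and ~p both at 0.
Every branch closes (one shown): valid in T, hence also in S4, S5 (every theorem of T is a theorem of S4 and S5).
K-tableau for the negation ~(([][]((s -> q) & p) -> []((s -> q) & p)) | ~(<>q & ~p)):
1. ~(([][]((s -> q) & p) -> []((s -> q) & p)) | ~(<>q & ~p)), 0
2. ~([][]((s -> q) & p) -> []((s -> q) & p)), 0
3. <>q & ~p, 0
4. [][]((s -> q) & p), 0
5. ~[]((s -> q) & p), 0
6. <>q, 0
7. ~p, 0
8. ~((s -> q) & p), 1
9. []((s -> q) & p), 1
10. ~p, 1
11. q, 2
12. []((s -> q) & p), 2
Accessibility: 0R1, 0R2
Complete open branch: countermodel on a K-frame, so not valid in K.

T, S4, S5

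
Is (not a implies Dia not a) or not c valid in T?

Tableau for the negation not ((not a implies Dia not a) or not c):
1. not ((not a implies Dia not a) or not c), w0
2. not (not a implies Dia not a), w0   [neg-or-rule on 1]
3. c, w0   [neg-or-rule on 1]
4. not a, w0   [neg-implies-rule on 2]
5. not Dia not a, w0   [neg-implies-rule on 2]
6. a, w0   [neg-Dia-rule on 5 via w0Rw0]
Accessibility: w0Rw0
Branch closes: a and not a both at w0.
All branches of the negation close; one closing branch shown above.

Valid in T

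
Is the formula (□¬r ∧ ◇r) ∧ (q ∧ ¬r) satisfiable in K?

1. (□¬r ∧ ◇r) ∧ (q ∧ ¬r), 0
2. □¬r ∧ ◇r, 0
3. q ∧ ¬r, 0
4. □¬r, 0
5. ◇r, 0
6. q, 0
7. ¬r, 0
8. r, 1
9. ¬r, 1
Accessibility: 0R1
Branch closes: r and ¬r both at 1.
Every branch closes; the branch above is one of them.

No, unsatisfiable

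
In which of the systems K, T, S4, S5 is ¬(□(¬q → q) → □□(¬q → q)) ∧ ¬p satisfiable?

K, T

T-tableau for the formula:
1. ¬(□(¬q → q) → □□(¬q → q)) ∧ ¬p, w0
2. ¬(□(¬q → q) → □□(¬q → q)), w0   [∧-rule on 1]
3. ¬p, w0   [∧-rule on 1]
4. □(¬q → q), w0   [¬→-rule on 2]
5. ¬□□(¬q → q), w0   [¬→-rule on 2]
6. ¬q → q, w0   [□-rule on 4 via w0Rw0]
7. q, w0   [→-rule on 6 (branches; this branch)]
8. ¬□(¬q → q), w1   [¬□-rule on 5: fresh world w1, w0Rw1]
9. ¬q → q, w1   [□-rule on 4 via w0Rw1]
10. q, w1   [→-rule on 9 (branches; this branch)]
11. ¬(¬q → q), w2   [¬□-rule on 8: fresh world w2, w1Rw2]
12. ¬q, w2   [¬→-rule on 11]
Accessibility: w0Rw0, w0Rw1, w1Rw1, w1Rw2, w2Rw2
Complete open branch: satisfiable in T, hence also in K (this T-model is also a K-model).
S4-tableau for the formula:
1. ¬(□(¬q → q) → □□(¬q → q)) ∧ ¬p, w0
2. ¬(□(¬q → q) → □□(¬q → q)), w0   [∧-rule on 1]
3. ¬p, w0   [∧-rule on 1]
4. □(¬q → q), w0   [¬→-rule on 2]
5. ¬□□(¬q → q), w0   [¬→-rule on 2]
6. ¬q → q, w0   [□-rule on 4 via w0Rw0]
7. q, w0   [→-rule on 6 (branches; this branch)]
8. ¬□(¬q → q), w1   [¬□-rule on 5: fresh world w1, w0Rw1]
9. ¬q → q, w1   [□-rule on 4 via w0Rw1]
10. q, w1   [→-rule on 9 (branches; this branch)]
11. ¬(¬q → q), w2   [¬□-rule on 8: fresh world w2, w1Rw2]
12. ¬q, w2   [¬→-rule on 11]
13. ¬q → q, w2   [□-rule on 4 via w0Rw2]
14. q, w2   [→-rule on 13 (branches; this branch)]
Accessibility: w0Rw0, w0Rw1, w0Rw2, w1Rw1, w1Rw2, w2Rw2
Branch closes: q and ¬q both at w2.
Every branch closes (one shown): unsatisfiable in S4, hence also in S5 (every S5-frame is an S4-frame).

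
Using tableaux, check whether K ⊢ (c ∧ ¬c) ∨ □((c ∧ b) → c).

Yes, valid

Tableau for the negation ¬((c ∧ ¬c) ∨ □((c ∧ b) → c)):
1. ¬((c ∧ ¬c) ∨ □((c ∧ b) → c)), u
2. ¬(c ∧ ¬c), u
3. ¬□((c ∧ b) → c), u
4. c, u
5. ¬((c ∧ b) → c), v
6. c ∧ b, v
7. ¬c, v
8. c, v
9. b, v
Accessibility: uRv
Branch closes: c and ¬c both at v.
All branches of the negation close; one closing branch shown above.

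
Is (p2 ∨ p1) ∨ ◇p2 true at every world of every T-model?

Tableau for the negation ¬((p2 ∨ p1) ∨ ◇p2):
1. ¬((p2 ∨ p1) ∨ ◇p2), u
2. ¬(p2 ∨ p1), u
3. ¬◇p2, u
4. ¬p2, u
5. ¬p1, u
Accessibility: uRu
The negation has an open branch (countermodel exists).

Invalid (countermodel exists)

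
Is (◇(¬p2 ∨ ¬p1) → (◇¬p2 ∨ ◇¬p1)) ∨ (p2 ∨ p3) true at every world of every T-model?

Yes, valid

Tableau for the negation ¬((◇(¬p2 ∨ ¬p1) → (◇¬p2 ∨ ◇¬p1)) ∨ (p2 ∨ p3)):
1. ¬((◇(¬p2 ∨ ¬p1) → (◇¬p2 ∨ ◇¬p1)) ∨ (p2 ∨ p3)), 0
2. ¬(◇(¬p2 ∨ ¬p1) → (◇¬p2 ∨ ◇¬p1)), 0
3. ¬(p2 ∨ p3), 0
4. ◇(¬p2 ∨ ¬p1), 0
5. ¬(◇¬p2 ∨ ◇¬p1), 0
6. ¬p2, 0
7. ¬p3, 0
8. ¬◇¬p2, 0
9. ¬◇¬p1, 0
10. p2, 0
Accessibility: 0R0
Branch closes: p2 and ¬p2 both at 0.
Every branch of the negation's tableau closes; the branch above is one of them.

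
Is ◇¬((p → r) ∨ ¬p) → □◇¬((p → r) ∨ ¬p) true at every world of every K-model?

Tableau for the negation ¬(◇¬((p → r) ∨ ¬p) → □◇¬((p → r) ∨ ¬p)):
1. ¬(◇¬((p → r) ∨ ¬p) → □◇¬((p → r) ∨ ¬p)), 0
2. ◇¬((p → r) ∨ ¬p), 0   [¬→-rule on 1]
3. ¬□◇¬((p → r) ∨ ¬p), 0   [¬→-rule on 1]
4. ¬((p → r) ∨ ¬p), 1   [◇-rule on 2: fresh world 1, 0R1]
5. ¬(p → r), 1   [¬∨-rule on 4]
6. p, 1   [¬∨-rule on 4]
7. ¬r, 1   [¬→-rule on 5]
8. ¬◇¬((p → r) ∨ ¬p), 2   [¬□-rule on 3: fresh world 2, 0R2]
Accessibility: 0R1, 0R2
The negation has an open branch (countermodel exists).

Invalid (countermodel exists)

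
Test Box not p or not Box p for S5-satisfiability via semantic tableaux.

Satisfiable (open branch found)

1. Box not p or not Box p, u
2. not Box p, u
3. not p, v
Accessibility: uRu, uRv, vRu, vRv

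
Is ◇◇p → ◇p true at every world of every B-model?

Invalid (countermodel exists)

Tableau for the negation ¬(◇◇p → ◇p):
1. ¬(◇◇p → ◇p), u
2. ◇◇p, u
3. ¬◇p, u
4. ¬p, u
5. ◇p, v
6. ¬p, v
7. p, w
Accessibility: uRu, uRv, vRu, vRv, vRw, wRv, wRw
The negation has an open branch (countermodel exists).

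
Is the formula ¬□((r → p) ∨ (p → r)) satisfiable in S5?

Unsatisfiable

1. ¬□((r → p) ∨ (p → r)), w0
2. ¬((r → p) ∨ (p → r)), w1
3. ¬(r → p), w1
4. ¬(p → r), w1
5. r, w1
6. ¬p, w1
7. p, w1
8. ¬r, w1
Accessibility: w0Rw0, w0Rw1, w1Rw0, w1Rw1
Branch closes: p and ¬p both at w1.
All branches of the tableau close; one closing branch shown above.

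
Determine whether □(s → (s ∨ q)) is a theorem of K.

Tableau for the negation ¬□(s → (s ∨ q)):
1. ¬□(s → (s ∨ q)), w0
2. ¬(s → (s ∨ q)), w1   [¬□-rule on 1: fresh world w1, w0Rw1]
3. s, w1   [¬→-rule on 2]
4. ¬(s ∨ q), w1   [¬→-rule on 2]
5. ¬s, w1   [¬∨-rule on 4]
6. ¬q, w1   [¬∨-rule on 4]
Accessibility: w0Rw1
Branch closes: s and ¬s both at w1.
Every branch of the negation's tableau closes; the branch above is one of them.

Valid in K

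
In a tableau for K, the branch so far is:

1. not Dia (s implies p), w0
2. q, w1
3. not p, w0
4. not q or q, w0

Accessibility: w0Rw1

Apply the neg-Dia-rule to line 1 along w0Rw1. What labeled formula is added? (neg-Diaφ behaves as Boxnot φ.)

neg-Diaφ behaves as Boxnot φ: propagate the negated body to each accessible world.

not (s implies p), w1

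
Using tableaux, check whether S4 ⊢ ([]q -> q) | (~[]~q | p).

Valid in S4

Tableau for the negation ~(([]q -> q) | (~[]~q | p)):
1. ~(([]q -> q) | (~[]~q | p)), 0
2. ~([]q -> q), 0
3. ~(~[]~q | p), 0
4. []q, 0
5. ~q, 0
6. []~q, 0
7. ~p, 0
8. q, 0
Accessibility: 0R0
Branch closes: q and ~q both at 0.
All branches of the negation close; one closing branch shown above.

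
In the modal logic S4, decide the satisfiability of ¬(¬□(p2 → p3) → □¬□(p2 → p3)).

1. ¬(¬□(p2 → p3) → □¬□(p2 → p3)), 0
2. ¬□(p2 → p3), 0
3. ¬□¬□(p2 → p3), 0
4. ¬(p2 → p3), 1
5. p2, 1
6. ¬p3, 1
7. □(p2 → p3), 2
8. p2 → p3, 2
9. p3, 2
Accessibility: 0R0, 0R1, 0R2, 1R1, 2R2

Yes, satisfiable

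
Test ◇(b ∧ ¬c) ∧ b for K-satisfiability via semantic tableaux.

1. ◇(b ∧ ¬c) ∧ b, 0
2. ◇(b ∧ ¬c), 0
3. b, 0
4. b ∧ ¬c, 1
5. b, 1
6. ¬c, 1
Accessibility: 0R1

Satisfiable (open branch found)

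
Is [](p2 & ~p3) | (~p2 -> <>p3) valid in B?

Not valid

Tableau for the negation ~([](p2 & ~p3) | (~p2 -> <>p3)):
1. ~([](p2 & ~p3) | (~p2 -> <>p3)), 0
2. ~[](p2 & ~p3), 0
3. ~(~p2 -> <>p3), 0
4. ~p2, 0
5. ~<>p3, 0
6. ~p3, 0
7. ~(p2 & ~p3), 1
8. ~p3, 1
9. ~p2, 1
Accessibility: 0R0, 0R1, 1R0, 1R1
The negation has an open branch (countermodel exists).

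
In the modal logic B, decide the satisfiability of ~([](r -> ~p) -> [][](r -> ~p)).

1. ~([](r -> ~p) -> [][](r -> ~p)), w0
2. [](r -> ~p), w0   [~->-rule on 1]
3. ~[][](r -> ~p), w0   [~->-rule on 1]
4. r -> ~p, w0   [[]-rule on 2 via w0Rw0]
5. ~p, w0   [->-rule on 4 (branches; this branch)]
6. ~[](r -> ~p), w1   [~[]-rule on 3: fresh world w1, w0Rw1]
7. r -> ~p, w1   [[]-rule on 2 via w0Rw1]
8. ~p, w1   [->-rule on 7 (branches; this branch)]
9. ~(r -> ~p), w2   [~[]-rule on 6: fresh world w2, w1Rw2]
10. r, w2   [~->-rule on 9]
11. p, w2   [~->-rule on 9]
Accessibility: w0Rw0, w0Rw1, w1Rw0, w1Rw1, w1Rw2, w2Rw1, w2Rw2

Yes, satisfiable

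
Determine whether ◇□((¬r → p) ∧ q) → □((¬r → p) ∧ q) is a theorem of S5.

Valid in S5

Tableau for the negation ¬(◇□((¬r → p) ∧ q) → □((¬r → p) ∧ q)):
1. ¬(◇□((¬r → p) ∧ q) → □((¬r → p) ∧ q)), u
2. ◇□((¬r → p) ∧ q), u
3. ¬□((¬r → p) ∧ q), u
4. □((¬r → p) ∧ q), v
5. (¬r → p) ∧ q, u
6. ¬r → p, u
7. q, u
8. (¬r → p) ∧ q, v
9. ¬r → p, v
10. q, v
11. p, u
12. p, v
13. ¬((¬r → p) ∧ q), w
14. (¬r → p) ∧ q, w
15. ¬r → p, w
16. q, w
17. ¬(¬r → p), w
18. ¬r, w
19. ¬p, w
20. p, w
Accessibility: uRu, uRv, uRw, vRu, vRv, vRw, wRu, wRv, wRw
Branch closes: p and ¬p both at w.
Every branch of the negation's tableau closes; the branch above is one of them.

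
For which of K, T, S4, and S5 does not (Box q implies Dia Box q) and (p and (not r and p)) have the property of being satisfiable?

T-tableau for the formula:
1. not (Box q implies Dia Box q) and (p and (not r and p)), 0
2. not (Box q implies Dia Box q), 0   [and-rule on 1]
3. p and (not r and p), 0   [and-rule on 1]
4. Box q, 0   [neg-implies-rule on 2]
5. not Dia Box q, 0   [neg-implies-rule on 2]
6. p, 0   [and-rule on 3]
7. not r and p, 0   [and-rule on 3]
8. not r, 0   [and-rule on 7]
9. q, 0   [Box-rule on 4 via 0R0]
10. not Box q, 0   [neg-Dia-rule on 5 via 0R0]
11. not q, 1   [neg-Box-rule on 10: fresh world 1, 0R1]
12. q, 1   [Box-rule on 4 via 0R1]
Accessibility: 0R0, 0R1, 1R1
Branch closes: q and not q both at 1.
Every branch closes (one shown): unsatisfiable in T, hence also in S4, S5 (every S4/S5-frame is a T-frame).
K-tableau for the formula:
1. not (Box q implies Dia Box q) and (p and (not r and p)), 0
2. not (Box q implies Dia Box q), 0   [and-rule on 1]
3. p and (not r and p), 0   [and-rule on 1]
4. Box q, 0   [neg-implies-rule on 2]
5. not Dia Box q, 0   [neg-implies-rule on 2]
6. p, 0   [and-rule on 3]
7. not r and p, 0   [and-rule on 3]
8. not r, 0   [and-rule on 7]
Complete open branch: satisfiable in K.

K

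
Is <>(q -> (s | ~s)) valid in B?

Valid

Tableau for the negation ~<>(q -> (s | ~s)):
1. ~<>(q -> (s | ~s)), u
2. ~(q -> (s | ~s)), u   [~<>-rule on 1 via uRu]
3. q, u   [~->-rule on 2]
4. ~(s | ~s), u   [~->-rule on 2]
5. ~s, u   [~|-rule on 4]
6. s, u   [~|-rule on 4]
Accessibility: uRu
Branch closes: s and ~s both at u.
All branches of the negation close; one closing branch shown above.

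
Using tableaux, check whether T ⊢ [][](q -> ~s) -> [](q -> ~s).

Valid in T

Tableau for the negation ~([][](q -> ~s) -> [](q -> ~s)):
1. ~([][](q -> ~s) -> [](q -> ~s)), u
2. [][](q -> ~s), u
3. ~[](q -> ~s), u
4. [](q -> ~s), u
5. q -> ~s, u
6. ~s, u
7. ~(q -> ~s), v
8. q, v
9. s, v
10. [](q -> ~s), v
11. q -> ~s, v
12. ~s, v
Accessibility: uRu, uRv, vRv
Branch closes: s and ~s both at v.
All branches of the negation close; one closing branch shown above.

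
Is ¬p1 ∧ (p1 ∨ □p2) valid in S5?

Tableau for the negation ¬(¬p1 ∧ (p1 ∨ □p2)):
1. ¬(¬p1 ∧ (p1 ∨ □p2)), 0
2. ¬(p1 ∨ □p2), 0   [¬∧-rule on 1 (branches; this branch)]
3. ¬p1, 0   [¬∨-rule on 2]
4. ¬□p2, 0   [¬∨-rule on 2]
5. ¬p2, 1   [¬□-rule on 4: fresh world 1, 0R1]
Accessibility: 0R0, 0R1, 1R0, 1R1
The negation has an open branch (countermodel exists).

Invalid (countermodel exists)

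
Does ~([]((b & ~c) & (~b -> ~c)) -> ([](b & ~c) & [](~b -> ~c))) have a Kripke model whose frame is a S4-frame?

1. ~([]((b & ~c) & (~b -> ~c)) -> ([](b & ~c) & [](~b -> ~c))), u
2. []((b & ~c) & (~b -> ~c)), u   [~->-rule on 1]
3. ~([](b & ~c) & [](~b -> ~c)), u   [~->-rule on 1]
4. (b & ~c) & (~b -> ~c), u   [[]-rule on 2 via uRu]
5. b & ~c, u   [&-rule on 4]
6. ~b -> ~c, u   [&-rule on 4]
7. b, u   [&-rule on 5]
8. ~c, u   [&-rule on 5]
9. ~[](~b -> ~c), u   [~&-rule on 3 (branches; this branch)]
10. ~(~b -> ~c), v   [~[]-rule on 9: fresh world v, uRv]
11. ~b, v   [~->-rule on 10]
12. c, v   [~->-rule on 10]
13. (b & ~c) & (~b -> ~c), v   [[]-rule on 2 via uRv]
14. b & ~c, v   [&-rule on 13]
15. ~b -> ~c, v   [&-rule on 13]
16. b, v   [&-rule on 14]
17. ~c, v   [&-rule on 14]
Accessibility: uRu, uRv, vRv
Branch closes: b and ~b both at v.
All branches of the tableau close; one closing branch shown above.

No, unsatisfiable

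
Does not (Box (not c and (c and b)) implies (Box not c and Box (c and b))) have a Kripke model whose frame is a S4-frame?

1. not (Box (not c and (c and b)) implies (Box not c and Box (c and b))), w0
2. Box (not c and (c and b)), w0
3. not (Box not c and Box (c and b)), w0
4. not c and (c and b), w0
5. not c, w0
6. c and b, w0
7. c, w0
8. b, w0
Accessibility: w0Rw0
Branch closes: c and not c both at w0.
(One branch shown.) All branches close.

Unsatisfiable (every branch closes)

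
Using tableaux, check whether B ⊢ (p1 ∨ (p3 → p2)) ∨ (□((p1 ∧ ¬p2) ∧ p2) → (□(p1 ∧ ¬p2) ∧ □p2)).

Valid

Tableau for the negation ¬((p1 ∨ (p3 → p2)) ∨ (□((p1 ∧ ¬p2) ∧ p2) → (□(p1 ∧ ¬p2) ∧ □p2))):
1. ¬((p1 ∨ (p3 → p2)) ∨ (□((p1 ∧ ¬p2) ∧ p2) → (□(p1 ∧ ¬p2) ∧ □p2))), 0
2. ¬(p1 ∨ (p3 → p2)), 0   [¬∨-rule on 1]
3. ¬(□((p1 ∧ ¬p2) ∧ p2) → (□(p1 ∧ ¬p2) ∧ □p2)), 0   [¬∨-rule on 1]
4. ¬p1, 0   [¬∨-rule on 2]
5. ¬(p3 → p2), 0   [¬∨-rule on 2]
6. □((p1 ∧ ¬p2) ∧ p2), 0   [¬→-rule on 3]
7. ¬(□(p1 ∧ ¬p2) ∧ □p2), 0   [¬→-rule on 3]
8. p3, 0   [¬→-rule on 5]
9. ¬p2, 0   [¬→-rule on 5]
10. (p1 ∧ ¬p2) ∧ p2, 0   [□-rule on 6 via 0R0]
11. p1 ∧ ¬p2, 0   [∧-rule on 10]
12. p2, 0   [∧-rule on 10]
Accessibility: 0R0
Branch closes: p2 and ¬p2 both at 0.
Every branch of the negation's tableau closes; the branch above is one of them.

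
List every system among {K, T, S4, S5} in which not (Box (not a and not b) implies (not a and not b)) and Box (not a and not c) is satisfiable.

K

T-tableau for the formula:
1. not (Box (not a and not b) implies (not a and not b)) and Box (not a and not c), w0
2. not (Box (not a and not b) implies (not a and not b)), w0
3. Box (not a and not c), w0
4. Box (not a and not b), w0
5. not (not a and not b), w0
6. not a and not c, w0
7. not a, w0
8. not c, w0
9. not a and not b, w0
10. not b, w0
11. b, w0
Accessibility: w0Rw0
Branch closes: b and not b both at w0.
Every branch closes (one shown): unsatisfiable in T, hence also in S4, S5 (every S4/S5-frame is a T-frame).
K-tableau for the formula:
1. not (Box (not a and not b) implies (not a and not b)) and Box (not a and not c), w0
2. not (Box (not a and not b) implies (not a and not b)), w0
3. Box (not a and not c), w0
4. Box (not a and not b), w0
5. not (not a and not b), w0
6. b, w0
Complete open branch: satisfiable in K.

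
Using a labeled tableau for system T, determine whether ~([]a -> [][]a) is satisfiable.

Satisfiable

1. ~([]a -> [][]a), 0
2. []a, 0
3. ~[][]a, 0
4. a, 0
5. ~[]a, 1
6. a, 1
7. ~a, 2
Accessibility: 0R0, 0R1, 1R1, 1R2, 2R2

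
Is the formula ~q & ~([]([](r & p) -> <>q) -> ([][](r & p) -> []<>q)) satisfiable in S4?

1. ~q & ~([]([](r & p) -> <>q) -> ([][](r & p) -> []<>q)), u
2. ~q, u   [&-rule on 1]
3. ~([]([](r & p) -> <>q) -> ([][](r & p) -> []<>q)), u   [&-rule on 1]
4. []([](r & p) -> <>q), u   [~->-rule on 3]
5. ~([][](r & p) -> []<>q), u   [~->-rule on 3]
6. [][](r & p), u   [~->-rule on 5]
7. ~[]<>q, u   [~->-rule on 5]
8. [](r & p) -> <>q, u   [[]-rule on 4 via uRu]
9. [](r & p), u   [[]-rule on 6 via uRu]
10. r & p, u   [[]-rule on 9 via uRu]
11. r, u   [&-rule on 10]
12. p, u   [&-rule on 10]
13. <>q, u   [->-rule on 8 (branches; this branch)]
14. ~<>q, v   [~[]-rule on 7: fresh world v, uRv]
15. [](r & p) -> <>q, v   [[]-rule on 4 via uRv]
16. [](r & p), v   [[]-rule on 6 via uRv]
17. r & p, v   [[]-rule on 9 via uRv]
18. r, v   [&-rule on 17]
19. p, v   [&-rule on 17]
20. ~q, v   [~<>-rule on 14 via vRv]
21. ~[](r & p), v   [->-rule on 15 (branches; this branch)]
22. q, w   [<>-rule on 13: fresh world w, uRw]
23. [](r & p) -> <>q, w   [[]-rule on 4 via uRw]
24. [](r & p), w   [[]-rule on 6 via uRw]
25. r & p, w   [[]-rule on 9 via uRw]
26. r, w   [&-rule on 25]
27. p, w   [&-rule on 25]
28. <>q, w   [->-rule on 23 (branches; this branch)]
29. ~(r & p), x   [~[]-rule on 21: fresh world x, vRx]
30. [](r & p) -> <>q, x   [[]-rule on 4 via uRx]
31. [](r & p), x   [[]-rule on 6 via uRx]
32. r & p, x   [[]-rule on 9 via uRx]
33. r, x   [&-rule on 32]
34. p, x   [&-rule on 32]
35. ~q, x   [~<>-rule on 14 via vRx]
36. ~p, x   [~&-rule on 29 (branches; this branch)]
Accessibility: uRu, uRv, uRw, uRx, vRv, vRx, wRw, xRx
Branch closes: p and ~p both at x.
(One branch shown.) All branches close.

No, unsatisfiable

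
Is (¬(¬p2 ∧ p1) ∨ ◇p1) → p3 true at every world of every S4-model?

Tableau for the negation ¬((¬(¬p2 ∧ p1) ∨ ◇p1) → p3):
1. ¬((¬(¬p2 ∧ p1) ∨ ◇p1) → p3), u
2. ¬(¬p2 ∧ p1) ∨ ◇p1, u
3. ¬p3, u
4. ◇p1, u
5. p1, v
Accessibility: uRu, uRv, vRv
The negation has an open branch (countermodel exists).

Not valid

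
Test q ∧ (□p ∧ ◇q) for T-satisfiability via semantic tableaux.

Satisfiable (open branch found)

1. q ∧ (□p ∧ ◇q), 0
2. q, 0   [∧-rule on 1]
3. □p ∧ ◇q, 0   [∧-rule on 1]
4. □p, 0   [∧-rule on 3]
5. ◇q, 0   [∧-rule on 3]
6. p, 0   [□-rule on 4 via 0R0]
7. q, 1   [◇-rule on 5: fresh world 1, 0R1]
8. p, 1   [□-rule on 4 via 0R1]
Accessibility: 0R0, 0R1, 1R1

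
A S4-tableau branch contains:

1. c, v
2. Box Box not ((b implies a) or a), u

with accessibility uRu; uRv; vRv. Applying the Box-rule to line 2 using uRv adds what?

Box not ((b implies a) or a), v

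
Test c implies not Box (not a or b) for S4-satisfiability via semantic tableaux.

Yes, satisfiable

1. c implies not Box (not a or b), 0
2. not Box (not a or b), 0
3. not (not a or b), 1
4. a, 1
5. not b, 1
Accessibility: 0R0, 0R1, 1R1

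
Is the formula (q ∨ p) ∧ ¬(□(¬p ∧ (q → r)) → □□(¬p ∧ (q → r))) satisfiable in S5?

Unsatisfiable (every branch closes)

1. (q ∨ p) ∧ ¬(□(¬p ∧ (q → r)) → □□(¬p ∧ (q → r))), w0
2. q ∨ p, w0
3. ¬(□(¬p ∧ (q → r)) → □□(¬p ∧ (q → r))), w0
4. □(¬p ∧ (q → r)), w0
5. ¬□□(¬p ∧ (q → r)), w0
6. ¬p ∧ (q → r), w0
7. ¬p, w0
8. q → r, w0
9. q, w0
10. r, w0
11. ¬□(¬p ∧ (q → r)), w1
12. ¬p ∧ (q → r), w1
13. ¬p, w1
14. q → r, w1
15. r, w1
16. ¬(¬p ∧ (q → r)), w2
17. ¬p ∧ (q → r), w2
18. ¬p, w2
19. q → r, w2
20. ¬(q → r), w2
21. q, w2
22. ¬r, w2
23. r, w2
Accessibility: w0Rw0, w0Rw1, w0Rw2, w1Rw0, w1Rw1, w1Rw2, w2Rw0, w2Rw1, w2Rw2
Branch closes: r and ¬r both at w2.
Every branch closes; the branch above is one of them.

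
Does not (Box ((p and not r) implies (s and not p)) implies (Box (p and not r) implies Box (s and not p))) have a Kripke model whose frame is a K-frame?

Unsatisfiable (every branch closes)

1. not (Box ((p and not r) implies (s and not p)) implies (Box (p and not r) implies Box (s and not p))), w0
2. Box ((p and not r) implies (s and not p)), w0   [neg-implies-rule on 1]
3. not (Box (p and not r) implies Box (s and not p)), w0   [neg-implies-rule on 1]
4. Box (p and not r), w0   [neg-implies-rule on 3]
5. not Box (s and not p), w0   [neg-implies-rule on 3]
6. not (s and not p), w1   [neg-Box-rule on 5: fresh world w1, w0Rw1]
7. (p and not r) implies (s and not p), w1   [Box-rule on 2 via w0Rw1]
8. p and not r, w1   [Box-rule on 4 via w0Rw1]
9. p, w1   [and-rule on 8]
10. not r, w1   [and-rule on 8]
11. s and not p, w1   [implies-rule on 7 (branches; this branch)]
12. s, w1   [and-rule on 11]
13. not p, w1   [and-rule on 11]
Accessibility: w0Rw1
Branch closes: p and not p both at w1.
Every branch closes; the branch above is one of them.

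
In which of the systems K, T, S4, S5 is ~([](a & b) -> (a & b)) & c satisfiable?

K

K-tableau for the formula:
1. ~([](a & b) -> (a & b)) & c, 0
2. ~([](a & b) -> (a & b)), 0
3. c, 0
4. [](a & b), 0
5. ~(a & b), 0
6. ~b, 0
Complete open branch: satisfiable in K.
T-tableau for the formula:
1. ~([](a & b) -> (a & b)) & c, 0
2. ~([](a & b) -> (a & b)), 0
3. c, 0
4. [](a & b), 0
5. ~(a & b), 0
6. a & b, 0
7. a, 0
8. b, 0
9. ~b, 0
Accessibility: 0R0
Branch closes: b and ~b both at 0.
Every branch closes (one shown): unsatisfiable in T, hence also in S4, S5 (every S4/S5-frame is a T-frame).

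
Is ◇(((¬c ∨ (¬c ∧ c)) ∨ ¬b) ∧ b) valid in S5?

No, not valid

Tableau for the negation ¬◇(((¬c ∨ (¬c ∧ c)) ∨ ¬b) ∧ b):
1. ¬◇(((¬c ∨ (¬c ∧ c)) ∨ ¬b) ∧ b), w0
2. ¬(((¬c ∨ (¬c ∧ c)) ∨ ¬b) ∧ b), w0
3. ¬b, w0
Accessibility: w0Rw0
The negation has an open branch (countermodel exists).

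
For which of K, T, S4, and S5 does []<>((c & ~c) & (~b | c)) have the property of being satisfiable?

K

K-tableau for the formula:
1. []<>((c & ~c) & (~b | c)), 0
Complete open branch: satisfiable in K.
T-tableau for the formula:
1. []<>((c & ~c) & (~b | c)), 0
2. <>((c & ~c) & (~b | c)), 0   [[]-rule on 1 via 0R0]
3. (c & ~c) & (~b | c), 1   [<>-rule on 2: fresh world 1, 0R1]
4. c & ~c, 1   [&-rule on 3]
5. ~b | c, 1   [&-rule on 3]
6. c, 1   [&-rule on 4]
7. ~c, 1   [&-rule on 4]
Accessibility: 0R0, 0R1, 1R1
Branch closes: c and ~c both at 1.
Every branch closes (one shown): unsatisfiable in T, hence also in S4, S5 (every S4/S5-frame is a T-frame).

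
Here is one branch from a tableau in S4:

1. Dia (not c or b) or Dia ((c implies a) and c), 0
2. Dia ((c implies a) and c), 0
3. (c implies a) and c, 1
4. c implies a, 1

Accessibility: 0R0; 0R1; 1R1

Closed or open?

No world carries both an atom and its negation.

No, open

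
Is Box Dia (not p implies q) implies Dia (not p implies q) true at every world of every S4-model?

Valid

Tableau for the negation not (Box Dia (not p implies q) implies Dia (not p implies q)):
1. not (Box Dia (not p implies q) implies Dia (not p implies q)), 0
2. Box Dia (not p implies q), 0
3. not Dia (not p implies q), 0
4. Dia (not p implies q), 0
5. not (not p implies q), 0
6. not p, 0
7. not q, 0
8. not p implies q, 1
9. Dia (not p implies q), 1
10. not (not p implies q), 1
11. not p, 1
12. not q, 1
13. q, 1
Accessibility: 0R0, 0R1, 1R1
Branch closes: q and not q both at 1.
All branches of the negation close; one closing branch shown above.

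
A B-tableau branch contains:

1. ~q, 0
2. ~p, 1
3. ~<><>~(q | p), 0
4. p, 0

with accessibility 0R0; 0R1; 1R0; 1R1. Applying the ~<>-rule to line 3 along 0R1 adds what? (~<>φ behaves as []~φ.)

~<>φ behaves as []~φ: propagate the negated body to each accessible world.

~<>~(q | p), 1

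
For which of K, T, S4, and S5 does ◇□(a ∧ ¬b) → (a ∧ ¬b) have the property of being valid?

S5-tableau for the negation ¬(◇□(a ∧ ¬b) → (a ∧ ¬b)):
1. ¬(◇□(a ∧ ¬b) → (a ∧ ¬b)), 0
2. ◇□(a ∧ ¬b), 0
3. ¬(a ∧ ¬b), 0
4. b, 0
5. □(a ∧ ¬b), 1
6. a ∧ ¬b, 0
7. a, 0
8. ¬b, 0
Accessibility: 0R0, 0R1, 1R0, 1R1
Branch closes: b and ¬b both at 0.
Every branch closes (one shown): valid in S5.
S4-tableau for the negation ¬(◇□(a ∧ ¬b) → (a ∧ ¬b)):
1. ¬(◇□(a ∧ ¬b) → (a ∧ ¬b)), 0
2. ◇□(a ∧ ¬b), 0
3. ¬(a ∧ ¬b), 0
4. b, 0
5. □(a ∧ ¬b), 1
6. a ∧ ¬b, 1
7. a, 1
8. ¬b, 1
Accessibility: 0R0, 0R1, 1R1
Complete open branch: countermodel on an S4-frame, so not valid in S4, nor in K, T (the same frame is also a K-frame and a T-frame).

S5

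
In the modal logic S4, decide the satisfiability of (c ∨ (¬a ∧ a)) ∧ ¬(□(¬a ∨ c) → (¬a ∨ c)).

1. (c ∨ (¬a ∧ a)) ∧ ¬(□(¬a ∨ c) → (¬a ∨ c)), 0
2. c ∨ (¬a ∧ a), 0
3. ¬(□(¬a ∨ c) → (¬a ∨ c)), 0
4. □(¬a ∨ c), 0
5. ¬(¬a ∨ c), 0
6. a, 0
7. ¬c, 0
8. ¬a ∨ c, 0
9. ¬a ∧ a, 0
10. ¬a, 0
Accessibility: 0R0
Branch closes: a and ¬a both at 0.
Every branch closes; the branch above is one of them.

Unsatisfiable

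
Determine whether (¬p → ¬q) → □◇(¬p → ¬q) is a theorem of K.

Tableau for the negation ¬((¬p → ¬q) → □◇(¬p → ¬q)):
1. ¬((¬p → ¬q) → □◇(¬p → ¬q)), 0
2. ¬p → ¬q, 0
3. ¬□◇(¬p → ¬q), 0
4. ¬q, 0
5. ¬◇(¬p → ¬q), 1
Accessibility: 0R1
The negation has an open branch (countermodel exists).

Invalid (countermodel exists)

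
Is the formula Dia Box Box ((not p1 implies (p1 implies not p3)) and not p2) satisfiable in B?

Satisfiable (open branch found)

1. Dia Box Box ((not p1 implies (p1 implies not p3)) and not p2), u
2. Box Box ((not p1 implies (p1 implies not p3)) and not p2), v
3. Box ((not p1 implies (p1 implies not p3)) and not p2), u
4. Box ((not p1 implies (p1 implies not p3)) and not p2), v
5. (not p1 implies (p1 implies not p3)) and not p2, u
6. not p1 implies (p1 implies not p3), u
7. not p2, u
8. (not p1 implies (p1 implies not p3)) and not p2, v
9. not p1 implies (p1 implies not p3), v
10. not p2, v
11. p1 implies not p3, u
12. p1 implies not p3, v
13. not p3, u
14. not p3, v
Accessibility: uRu, uRv, vRu, vRv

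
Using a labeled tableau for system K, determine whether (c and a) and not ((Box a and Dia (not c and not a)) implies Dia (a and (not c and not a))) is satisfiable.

1. (c and a) and not ((Box a and Dia (not c and not a)) implies Dia (a and (not c and not a))), 0
2. c and a, 0   [and-rule on 1]
3. not ((Box a and Dia (not c and not a)) implies Dia (a and (not c and not a))), 0   [and-rule on 1]
4. c, 0   [and-rule on 2]
5. a, 0   [and-rule on 2]
6. Box a and Dia (not c and not a), 0   [neg-implies-rule on 3]
7. not Dia (a and (not c and not a)), 0   [neg-implies-rule on 3]
8. Box a, 0   [and-rule on 6]
9. Dia (not c and not a), 0   [and-rule on 6]
10. not c and not a, 1   [Dia-rule on 9: fresh world 1, 0R1]
11. not c, 1   [and-rule on 10]
12. not a, 1   [and-rule on 10]
13. not (a and (not c and not a)), 1   [neg-Dia-rule on 7 via 0R1]
14. a, 1   [Box-rule on 8 via 0R1]
Accessibility: 0R1
Branch closes: a and not a both at 1.
Every branch closes; the branch above is one of them.

Unsatisfiable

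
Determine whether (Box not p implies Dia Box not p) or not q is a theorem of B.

Valid in B

Tableau for the negation not ((Box not p implies Dia Box not p) or not q):
1. not ((Box not p implies Dia Box not p) or not q), 0
2. not (Box not p implies Dia Box not p), 0
3. q, 0
4. Box not p, 0
5. not Dia Box not p, 0
6. not p, 0
7. not Box not p, 0
8. p, 1
9. not p, 1
Accessibility: 0R0, 0R1, 1R0, 1R1
Branch closes: p and not p both at 1.
All branches of the negation close; one closing branch shown above.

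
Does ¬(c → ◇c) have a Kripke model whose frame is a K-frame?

1. ¬(c → ◇c), u
2. c, u
3. ¬◇c, u

Satisfiable (open branch found)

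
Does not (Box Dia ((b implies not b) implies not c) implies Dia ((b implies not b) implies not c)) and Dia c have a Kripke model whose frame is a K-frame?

Satisfiable

1. not (Box Dia ((b implies not b) implies not c) implies Dia ((b implies not b) implies not c)) and Dia c, 0
2. not (Box Dia ((b implies not b) implies not c) implies Dia ((b implies not b) implies not c)), 0
3. Dia c, 0
4. Box Dia ((b implies not b) implies not c), 0
5. not Dia ((b implies not b) implies not c), 0
6. c, 1
7. Dia ((b implies not b) implies not c), 1
8. not ((b implies not b) implies not c), 1
9. b implies not b, 1
10. not b, 1
11. (b implies not b) implies not c, 2
12. not c, 2
Accessibility: 0R1, 1R2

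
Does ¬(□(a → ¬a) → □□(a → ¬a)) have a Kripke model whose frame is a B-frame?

1. ¬(□(a → ¬a) → □□(a → ¬a)), 0
2. □(a → ¬a), 0   [¬→-rule on 1]
3. ¬□□(a → ¬a), 0   [¬→-rule on 1]
4. a → ¬a, 0   [□-rule on 2 via 0R0]
5. ¬a, 0   [→-rule on 4 (branches; this branch)]
6. ¬□(a → ¬a), 1   [¬□-rule on 3: fresh world 1, 0R1]
7. a → ¬a, 1   [□-rule on 2 via 0R1]
8. ¬a, 1   [→-rule on 7 (branches; this branch)]
9. ¬(a → ¬a), 2   [¬□-rule on 6: fresh world 2, 1R2]
10. a, 2   [¬→-rule on 9]
Accessibility: 0R0, 0R1, 1R0, 1R1, 1R2, 2R1, 2R2

Yes, satisfiable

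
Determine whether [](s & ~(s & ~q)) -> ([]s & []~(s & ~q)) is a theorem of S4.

Valid in S4

Tableau for the negation ~([](s & ~(s & ~q)) -> ([]s & []~(s & ~q))):
1. ~([](s & ~(s & ~q)) -> ([]s & []~(s & ~q))), u
2. [](s & ~(s & ~q)), u
3. ~([]s & []~(s & ~q)), u
4. s & ~(s & ~q), u
5. s, u
6. ~(s & ~q), u
7. ~[]~(s & ~q), u
8. q, u
9. s & ~q, v
10. s, v
11. ~q, v
12. s & ~(s & ~q), v
13. ~(s & ~q), v
14. q, v
Accessibility: uRu, uRv, vRv
Branch closes: q and ~q both at v.
Every branch of the negation's tableau closes; the branch above is one of them.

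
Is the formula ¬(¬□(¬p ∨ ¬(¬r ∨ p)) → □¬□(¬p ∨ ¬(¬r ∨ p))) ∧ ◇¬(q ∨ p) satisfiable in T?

Satisfiable

1. ¬(¬□(¬p ∨ ¬(¬r ∨ p)) → □¬□(¬p ∨ ¬(¬r ∨ p))) ∧ ◇¬(q ∨ p), 0
2. ¬(¬□(¬p ∨ ¬(¬r ∨ p)) → □¬□(¬p ∨ ¬(¬r ∨ p))), 0   [∧-rule on 1]
3. ◇¬(q ∨ p), 0   [∧-rule on 1]
4. ¬□(¬p ∨ ¬(¬r ∨ p)), 0   [¬→-rule on 2]
5. ¬□¬□(¬p ∨ ¬(¬r ∨ p)), 0   [¬→-rule on 2]
6. ¬(q ∨ p), 1   [◇-rule on 3: fresh world 1, 0R1]
7. ¬q, 1   [¬∨-rule on 6]
8. ¬p, 1   [¬∨-rule on 6]
9. ¬(¬p ∨ ¬(¬r ∨ p)), 2   [¬□-rule on 4: fresh world 2, 0R2]
10. p, 2   [¬∨-rule on 9]
11. ¬r ∨ p, 2   [¬∨-rule on 9]
12. □(¬p ∨ ¬(¬r ∨ p)), 3   [¬□-rule on 5: fresh world 3, 0R3]
13. ¬p ∨ ¬(¬r ∨ p), 3   [□-rule on 12 via 3R3]
14. ¬(¬r ∨ p), 3   [∨-rule on 13 (branches; this branch)]
15. r, 3   [¬∨-rule on 14]
16. ¬p, 3   [¬∨-rule on 14]
Accessibility: 0R0, 0R1, 0R2, 0R3, 1R1, 2R2, 3R3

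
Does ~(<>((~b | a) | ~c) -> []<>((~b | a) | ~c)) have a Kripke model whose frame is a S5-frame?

Unsatisfiable (every branch closes)

1. ~(<>((~b | a) | ~c) -> []<>((~b | a) | ~c)), 0
2. <>((~b | a) | ~c), 0   [~->-rule on 1]
3. ~[]<>((~b | a) | ~c), 0   [~->-rule on 1]
4. (~b | a) | ~c, 1   [<>-rule on 2: fresh world 1, 0R1]
5. ~b | a, 1   [|-rule on 4 (branches; this branch)]
6. a, 1   [|-rule on 5 (branches; this branch)]
7. ~<>((~b | a) | ~c), 2   [~[]-rule on 3: fresh world 2, 0R2]
8. ~((~b | a) | ~c), 0   [~<>-rule on 7 via 2R0]
9. ~(~b | a), 0   [~|-rule on 8]
10. c, 0   [~|-rule on 8]
11. b, 0   [~|-rule on 9]
12. ~a, 0   [~|-rule on 9]
13. ~((~b | a) | ~c), 1   [~<>-rule on 7 via 2R1]
14. ~(~b | a), 1   [~|-rule on 13]
15. c, 1   [~|-rule on 13]
16. b, 1   [~|-rule on 14]
17. ~a, 1   [~|-rule on 14]
Accessibility: 0R0, 0R1, 0R2, 1R0, 1R1, 1R2, 2R0, 2R1, 2R2
Branch closes: a and ~a both at 1.
All branches of the tableau close; one closing branch shown above.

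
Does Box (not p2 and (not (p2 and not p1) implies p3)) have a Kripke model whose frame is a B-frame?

Yes, satisfiable

1. Box (not p2 and (not (p2 and not p1) implies p3)), u
2. not p2 and (not (p2 and not p1) implies p3), u
3. not p2, u
4. not (p2 and not p1) implies p3, u
5. p3, u
Accessibility: uRu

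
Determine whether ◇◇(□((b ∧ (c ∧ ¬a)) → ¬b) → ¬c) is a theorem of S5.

No, not valid

Tableau for the negation ¬◇◇(□((b ∧ (c ∧ ¬a)) → ¬b) → ¬c):
1. ¬◇◇(□((b ∧ (c ∧ ¬a)) → ¬b) → ¬c), u
2. ¬◇(□((b ∧ (c ∧ ¬a)) → ¬b) → ¬c), u
3. ¬(□((b ∧ (c ∧ ¬a)) → ¬b) → ¬c), u
4. □((b ∧ (c ∧ ¬a)) → ¬b), u
5. c, u
6. (b ∧ (c ∧ ¬a)) → ¬b, u
7. ¬b, u
Accessibility: uRu
The negation has an open branch (countermodel exists).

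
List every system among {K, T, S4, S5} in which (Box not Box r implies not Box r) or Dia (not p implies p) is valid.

T, S4, S5

T-tableau for the negation not ((Box not Box r implies not Box r) or Dia (not p implies p)):
1. not ((Box not Box r implies not Box r) or Dia (not p implies p)), w0
2. not (Box not Box r implies not Box r), w0   [neg-or-rule on 1]
3. not Dia (not p implies p), w0   [neg-or-rule on 1]
4. Box not Box r, w0   [neg-implies-rule on 2]
5. Box r, w0   [neg-implies-rule on 2]
6. not (not p implies p), w0   [neg-Dia-rule on 3 via w0Rw0]
7. not p, w0   [neg-implies-rule on 6]
8. not Box r, w0   [Box-rule on 4 via w0Rw0]
9. r, w0   [Box-rule on 5 via w0Rw0]
10. not r, w1   [neg-Box-rule on 8: fresh world w1, w0Rw1]
11. not (not p implies p), w1   [neg-Dia-rule on 3 via w0Rw1]
12. not p, w1   [neg-implies-rule on 11]
13. not Box r, w1   [Box-rule on 4 via w0Rw1]
14. r, w1   [Box-rule on 5 via w0Rw1]
Accessibility: w0Rw0, w0Rw1, w1Rw1
Branch closes: r and not r both at w1.
Every branch closes (one shown): valid in T, hence also in S4, S5 (every theorem of T is a theorem of S4 and S5).
K-tableau for the negation not ((Box not Box r implies not Box r) or Dia (not p implies p)):
1. not ((Box not Box r implies not Box r) or Dia (not p implies p)), w0
2. not (Box not Box r implies not Box r), w0   [neg-or-rule on 1]
3. not Dia (not p implies p), w0   [neg-or-rule on 1]
4. Box not Box r, w0   [neg-implies-rule on 2]
5. Box r, w0   [neg-implies-rule on 2]
Complete open branch: countermodel on a K-frame, so not valid in K.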